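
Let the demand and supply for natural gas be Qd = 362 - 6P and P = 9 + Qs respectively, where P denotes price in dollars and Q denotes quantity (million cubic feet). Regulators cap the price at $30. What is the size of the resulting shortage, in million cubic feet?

161

Rearranging supply gives Qs = P - 9. Without the control the market clears where 362 - 6P = P - 9, i.e. P* = 53 and Q* = 44.
The ceiling of 30 is below the equilibrium price 53, so it binds.
At P = 30: Qd = 362 - 6·30 = 182 and Qs = 30 - 9 = 21.
Shortage = Qd - Qs = 182 - 21 = 161.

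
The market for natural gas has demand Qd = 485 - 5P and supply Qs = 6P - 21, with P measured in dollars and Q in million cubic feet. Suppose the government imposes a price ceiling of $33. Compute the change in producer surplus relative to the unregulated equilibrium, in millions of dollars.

-2808

In a free market, 485 - 5P = 6P - 21 gives the equilibrium P* = 46, Q* = 255.
Because the ceiling (33) lies below the market-clearing price, it is binding.
At P = 33: Qd = 485 - 5·33 = 320 and Qs = 6·33 - 21 = 177.
Producer surplus without the control is ½ · (46 - 3.5) · 255 = 5418.75.
With the ceiling, producers sell 177 units at 33, so PS = ½ · (33 - 3.5) · 177 = 2610.75.
Change in producer surplus = 2610.75 - 5418.75 = -2808.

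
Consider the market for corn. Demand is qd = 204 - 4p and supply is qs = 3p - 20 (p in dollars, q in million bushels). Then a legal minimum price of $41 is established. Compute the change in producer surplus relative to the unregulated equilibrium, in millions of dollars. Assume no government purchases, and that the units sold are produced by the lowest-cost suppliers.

144

In a free market, 204 - 4p = 3p - 20 gives the equilibrium p* = 32, q* = 76.
The floor of 41 is above the equilibrium price 32, so it binds.
At p = 41: qd = 204 - 4·41 = 40 and qs = 3·41 - 20 = 103.
Producer surplus without the control is ½ · (32 - 20/3) · 76 = 2888/3.
With the floor, 40 units are sold at 41. The supply price at q = 40 is 20, so PS = ½ · [(41 - 20/3) + (41 - 20)] · 40 = 3320/3.
Change in producer surplus = 3320/3 - 2888/3 = 144.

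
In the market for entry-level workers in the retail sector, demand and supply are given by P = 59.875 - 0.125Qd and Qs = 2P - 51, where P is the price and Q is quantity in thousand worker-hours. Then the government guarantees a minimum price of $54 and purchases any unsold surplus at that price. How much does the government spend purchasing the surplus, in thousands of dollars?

Rearranging demand gives Qd = 479 - 8P. Setting quantity demanded equal to quantity supplied, 479 - 8P = 2P - 51, gives P* = 53 and Q* = 55.
Because the floor (54) lies above the market-clearing price, it is binding.
At P = 54: Qd = 479 - 8·54 = 47 and Qs = 2·54 - 51 = 57.
Surplus = Qs - Qd = 10.
Government expenditure = surplus × support price = 10 × 54 = 540.

540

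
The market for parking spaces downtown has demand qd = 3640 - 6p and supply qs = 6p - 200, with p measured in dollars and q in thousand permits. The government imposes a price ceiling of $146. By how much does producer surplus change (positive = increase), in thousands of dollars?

In a free market, 3640 - 6p = 6p - 200 gives the equilibrium p* = 320, q* = 1720.
Because the ceiling (146) lies below the market-clearing price, it is binding.
At p = 146: qd = 3640 - 6·146 = 2764 and qs = 6·146 - 200 = 676.
Producer surplus without the control is ½ · (320 - 100/3) · 1720 = 739600/3.
With the ceiling, producers sell 676 units at 146, so PS = ½ · (146 - 100/3) · 676 = 114244/3.
Change in producer surplus = 114244/3 - 739600/3 = -208452.

-208452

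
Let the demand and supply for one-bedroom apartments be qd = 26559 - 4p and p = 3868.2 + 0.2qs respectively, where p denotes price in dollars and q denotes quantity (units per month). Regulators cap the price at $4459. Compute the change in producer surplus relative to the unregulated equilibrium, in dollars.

-2920716.5

Rearranging supply gives qs = 5p - 19341. Without the control the market clears where 26559 - 4p = 5p - 19341, i.e. p* = 5100 and q* = 6159.
The ceiling of 4459 is below the equilibrium price 5100, so it binds.
At p = 4459: qd = 26559 - 4·4459 = 8723 and qs = 5·4459 - 19341 = 2954.
Producer surplus without the control is ½ · (5100 - 3868.2) · 6159 = 3793328.1.
With the ceiling, producers sell 2954 units at 4459, so PS = ½ · (4459 - 3868.2) · 2954 = 872611.6.
Change in producer surplus = 872611.6 - 3793328.1 = -2920716.5.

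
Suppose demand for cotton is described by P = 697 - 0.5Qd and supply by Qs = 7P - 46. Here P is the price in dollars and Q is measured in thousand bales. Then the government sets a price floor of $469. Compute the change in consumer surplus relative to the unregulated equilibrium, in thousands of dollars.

-236385

Rearranging demand gives Qd = 1394 - 2P. Setting quantity demanded equal to quantity supplied, 1394 - 2P = 7P - 46, gives P* = 160 and Q* = 1074.
Because the floor (469) lies above the market-clearing price, it is binding.
At P = 469: Qd = 1394 - 2·469 = 456 and Qs = 7·469 - 46 = 3237.
Consumer surplus without the control is ½ · (697 - 160) · 1074 = 288369.
With the floor, consumers buy 456 units at 469, so CS = ½ · (697 - 469) · 456 = 51984.
Change in consumer surplus = 51984 - 288369 = -236385.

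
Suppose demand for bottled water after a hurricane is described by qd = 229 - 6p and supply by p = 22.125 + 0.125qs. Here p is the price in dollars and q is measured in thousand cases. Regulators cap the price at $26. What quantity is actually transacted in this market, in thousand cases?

31

Rearranging supply gives qs = 8p - 177. Setting quantity demanded equal to quantity supplied, 229 - 6p = 8p - 177, gives p* = 29 and q* = 55.
Since 26 < 29, the ceiling is binding.
At p = 26: qd = 229 - 6·26 = 73 and qs = 8·26 - 177 = 31.
The quantity actually transacted is the short side, supply: 31.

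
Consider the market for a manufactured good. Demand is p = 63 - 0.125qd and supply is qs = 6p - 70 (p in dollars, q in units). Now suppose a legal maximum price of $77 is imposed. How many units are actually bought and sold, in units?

Rearranging demand gives qd = 504 - 8p. Equilibrium: 504 - 8p = 6p - 70, so 574 = 14p and p* = 41, q* = 176.
The ceiling of 77 is above the equilibrium price 41, so it is not binding; the market clears at p* = 41, q* = 176.

176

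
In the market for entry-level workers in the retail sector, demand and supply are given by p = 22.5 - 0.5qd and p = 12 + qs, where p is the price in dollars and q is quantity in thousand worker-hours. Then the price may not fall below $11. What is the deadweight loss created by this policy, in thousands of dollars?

Rearranging demand gives qd = 45 - 2p; rearranging supply gives qs = p - 12. Equilibrium: 45 - 2p = p - 12, so 57 = 3p and p* = 19, q* = 7.
The floor of 11 is below the equilibrium price 19, so it is not binding; the market clears at p* = 19, q* = 7.
Since the control does not bind, no trades are prevented and deadweight loss is zero.

0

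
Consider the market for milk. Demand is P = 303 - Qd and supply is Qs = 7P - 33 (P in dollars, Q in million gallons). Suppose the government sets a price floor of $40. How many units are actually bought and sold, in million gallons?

261

Rearranging demand gives Qd = 303 - P. Setting quantity demanded equal to quantity supplied, 303 - P = 7P - 33, gives P* = 42 and Q* = 261.
The floor of 40 is below the equilibrium price 42, so it is not binding; the market clears at P* = 42, Q* = 261.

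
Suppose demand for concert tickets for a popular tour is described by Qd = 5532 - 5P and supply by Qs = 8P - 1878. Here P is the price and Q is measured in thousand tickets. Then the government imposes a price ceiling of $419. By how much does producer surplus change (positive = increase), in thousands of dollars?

-313778

Without the control the market clears where 5532 - 5P = 8P - 1878, i.e. P* = 570 and Q* = 2682.
Because the ceiling (419) lies below the market-clearing price, it is binding.
At P = 419: Qd = 5532 - 5·419 = 3437 and Qs = 8·419 - 1878 = 1474.
Producer surplus without the control is ½ · (570 - 234.75) · 2682 = 449570.25.
With the ceiling, producers sell 1474 units at 419, so PS = ½ · (419 - 234.75) · 1474 = 135792.25.
Change in producer surplus = 135792.25 - 449570.25 = -313778.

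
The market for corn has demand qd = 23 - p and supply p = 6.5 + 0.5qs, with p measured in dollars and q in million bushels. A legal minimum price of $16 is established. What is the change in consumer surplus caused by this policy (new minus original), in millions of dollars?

Rearranging supply gives qs = 2p - 13. Without the control the market clears where 23 - p = 2p - 13, i.e. p* = 12 and q* = 11.
The floor of 16 is above the equilibrium price 12, so it binds.
At p = 16: qd = 23 - 16 = 7 and qs = 2·16 - 13 = 19.
Consumer surplus without the control is ½ · (23 - 12) · 11 = 60.5.
With the floor, consumers buy 7 units at 16, so CS = ½ · (23 - 16) · 7 = 24.5.
Change in consumer surplus = 24.5 - 60.5 = -36.

-36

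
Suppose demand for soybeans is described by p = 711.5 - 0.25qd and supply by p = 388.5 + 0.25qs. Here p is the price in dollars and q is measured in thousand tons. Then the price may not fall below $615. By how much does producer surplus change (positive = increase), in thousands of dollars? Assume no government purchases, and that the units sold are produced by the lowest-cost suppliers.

Rearranging demand gives qd = 2846 - 4p; rearranging supply gives qs = 4p - 1554. Equilibrium: 2846 - 4p = 4p - 1554, so 4400 = 8p and p* = 550, q* = 646.
Because the floor (615) lies above the market-clearing price, it is binding.
At p = 615: qd = 2846 - 4·615 = 386 and qs = 4·615 - 1554 = 906.
Producer surplus without the control is ½ · (550 - 388.5) · 646 = 52164.5.
With the floor, 386 units are sold at 615. The supply price at q = 386 is 485, so PS = ½ · [(615 - 388.5) + (615 - 485)] · 386 = 68804.5.
Change in producer surplus = 68804.5 - 52164.5 = 16640.

16640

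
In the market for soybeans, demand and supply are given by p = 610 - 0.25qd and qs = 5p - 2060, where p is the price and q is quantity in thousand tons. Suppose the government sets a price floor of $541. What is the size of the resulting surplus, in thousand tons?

369

Rearranging demand gives qd = 2440 - 4p. Equilibrium: 2440 - 4p = 5p - 2060, so 4500 = 9p and p* = 500, q* = 440.
Since 541 > 500, the floor is binding.
At p = 541: qd = 2440 - 4·541 = 276 and qs = 5·541 - 2060 = 645.
Surplus = qs - qd = 645 - 276 = 369.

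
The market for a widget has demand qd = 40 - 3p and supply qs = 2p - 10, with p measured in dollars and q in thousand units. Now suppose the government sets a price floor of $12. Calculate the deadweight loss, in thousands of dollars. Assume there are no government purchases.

15

Setting quantity demanded equal to quantity supplied, 40 - 3p = 2p - 10, gives p* = 10 and q* = 10.
Because the floor (12) lies above the market-clearing price, it is binding.
At p = 12: qd = 40 - 3·12 = 4 and qs = 2·12 - 10 = 14.
Quantity traded falls to 4. At q = 4 the demand price is (40 - 4)/3 = 12 and the supply price is (10 + 4)/2 = 7.
Deadweight loss = ½ · (12 - 7) · (10 - 4) = ½ · 5 · 6 = 15.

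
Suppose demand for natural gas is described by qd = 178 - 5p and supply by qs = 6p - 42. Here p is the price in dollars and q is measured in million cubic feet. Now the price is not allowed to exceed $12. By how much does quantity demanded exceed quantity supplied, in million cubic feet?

88

In a free market, 178 - 5p = 6p - 42 gives the equilibrium p* = 20, q* = 78.
Because the ceiling (12) lies below the market-clearing price, it is binding.
At p = 12: qd = 178 - 5·12 = 118 and qs = 6·12 - 42 = 30.
Shortage = qd - qs = 118 - 30 = 88.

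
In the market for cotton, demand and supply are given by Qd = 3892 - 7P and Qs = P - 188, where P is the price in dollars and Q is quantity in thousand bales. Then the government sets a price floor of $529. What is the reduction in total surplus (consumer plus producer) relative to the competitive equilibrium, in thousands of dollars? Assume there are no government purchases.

In a free market, 3892 - 7P = P - 188 gives the equilibrium P* = 510, Q* = 322.
Since 529 > 510, the floor is binding.
At P = 529: Qd = 3892 - 7·529 = 189 and Qs = 529 - 188 = 341.
Quantity traded falls to 189. At Q = 189 the demand price is (3892 - 189)/7 = 529 and the supply price is 188 + 189 = 377.
Deadweight loss = ½ · (529 - 377) · (322 - 189) = ½ · 152 · 133 = 10108.

10108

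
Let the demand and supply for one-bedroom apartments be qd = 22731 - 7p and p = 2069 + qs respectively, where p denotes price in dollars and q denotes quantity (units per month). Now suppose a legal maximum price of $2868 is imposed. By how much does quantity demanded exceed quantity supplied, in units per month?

Rearranging supply gives qs = p - 2069. Setting quantity demanded equal to quantity supplied, 22731 - 7p = p - 2069, gives p* = 3100 and q* = 1031.
Because the ceiling (2868) lies below the market-clearing price, it is binding.
At p = 2868: qd = 22731 - 7·2868 = 2655 and qs = 2868 - 2069 = 799.
Shortage = qd - qs = 2655 - 799 = 1856.

1856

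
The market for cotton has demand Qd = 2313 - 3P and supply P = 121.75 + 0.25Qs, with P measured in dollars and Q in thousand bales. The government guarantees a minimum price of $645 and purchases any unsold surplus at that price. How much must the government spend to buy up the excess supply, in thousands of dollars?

1106175

Rearranging supply gives Qs = 4P - 487. Setting quantity demanded equal to quantity supplied, 2313 - 3P = 4P - 487, gives P* = 400 and Q* = 1113.
Since 645 > 400, the floor is binding.
At P = 645: Qd = 2313 - 3·645 = 378 and Qs = 4·645 - 487 = 2093.
Surplus = Qs - Qd = 1715.
Government expenditure = surplus × support price = 1715 × 645 = 1106175.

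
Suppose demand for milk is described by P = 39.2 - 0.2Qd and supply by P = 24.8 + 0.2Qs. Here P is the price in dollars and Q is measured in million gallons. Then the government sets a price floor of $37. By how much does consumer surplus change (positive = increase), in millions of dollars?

-117.5

Rearranging demand gives Qd = 196 - 5P; rearranging supply gives Qs = 5P - 124. In a free market, 196 - 5P = 5P - 124 gives the equilibrium P* = 32, Q* = 36.
Because the floor (37) lies above the market-clearing price, it is binding.
At P = 37: Qd = 196 - 5·37 = 11 and Qs = 5·37 - 124 = 61.
Consumer surplus without the control is ½ · (39.2 - 32) · 36 = 129.6.
With the floor, consumers buy 11 units at 37, so CS = ½ · (39.2 - 37) · 11 = 12.1.
Change in consumer surplus = 12.1 - 129.6 = -117.5.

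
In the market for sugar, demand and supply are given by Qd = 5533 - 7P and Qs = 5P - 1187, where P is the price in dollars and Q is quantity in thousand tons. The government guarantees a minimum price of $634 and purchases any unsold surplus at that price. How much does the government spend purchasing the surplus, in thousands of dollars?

562992

In a free market, 5533 - 7P = 5P - 1187 gives the equilibrium P* = 560, Q* = 1613.
Because the floor (634) lies above the market-clearing price, it is binding.
At P = 634: Qd = 5533 - 7·634 = 1095 and Qs = 5·634 - 1187 = 1983.
Surplus = Qs - Qd = 888.
Government expenditure = surplus × support price = 888 × 634 = 562992.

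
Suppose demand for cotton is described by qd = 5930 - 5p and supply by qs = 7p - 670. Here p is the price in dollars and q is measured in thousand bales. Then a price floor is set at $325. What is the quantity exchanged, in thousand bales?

Setting quantity demanded equal to quantity supplied, 5930 - 5p = 7p - 670, gives p* = 550 and q* = 3180.
Since 325 is below p* = 550, the floor does not bind and the free-market outcome prevails.

3180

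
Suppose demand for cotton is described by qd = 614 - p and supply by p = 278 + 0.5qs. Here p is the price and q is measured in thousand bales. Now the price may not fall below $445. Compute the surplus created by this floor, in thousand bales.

165

Rearranging supply gives qs = 2p - 556. In a free market, 614 - p = 2p - 556 gives the equilibrium p* = 390, q* = 224.
The floor of 445 is above the equilibrium price 390, so it binds.
At p = 445: qd = 614 - 445 = 169 and qs = 2·445 - 556 = 334.
Surplus = qs - qd = 334 - 169 = 165.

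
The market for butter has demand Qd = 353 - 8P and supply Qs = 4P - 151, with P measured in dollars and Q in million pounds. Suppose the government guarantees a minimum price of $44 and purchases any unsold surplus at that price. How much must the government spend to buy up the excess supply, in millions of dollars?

1056

Without the control the market clears where 353 - 8P = 4P - 151, i.e. P* = 42 and Q* = 17.
Because the floor (44) lies above the market-clearing price, it is binding.
At P = 44: Qd = 353 - 8·44 = 1 and Qs = 4·44 - 151 = 25.
Surplus = Qs - Qd = 24.
Government expenditure = surplus × support price = 24 × 44 = 1056.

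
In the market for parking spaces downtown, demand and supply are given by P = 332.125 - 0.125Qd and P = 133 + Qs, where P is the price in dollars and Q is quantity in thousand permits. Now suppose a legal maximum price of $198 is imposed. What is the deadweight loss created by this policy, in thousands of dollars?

Rearranging demand gives Qd = 2657 - 8P; rearranging supply gives Qs = P - 133. Without the control the market clears where 2657 - 8P = P - 133, i.e. P* = 310 and Q* = 177.
The ceiling of 198 is below the equilibrium price 310, so it binds.
At P = 198: Qd = 2657 - 8·198 = 1073 and Qs = 198 - 133 = 65.
Quantity traded falls to 65. At Q = 65 the demand price is (2657 - 65)/8 = 324 and the supply price is 133 + 65 = 198.
Deadweight loss = ½ · (324 - 198) · (177 - 65) = ½ · 126 · 112 = 7056.

7056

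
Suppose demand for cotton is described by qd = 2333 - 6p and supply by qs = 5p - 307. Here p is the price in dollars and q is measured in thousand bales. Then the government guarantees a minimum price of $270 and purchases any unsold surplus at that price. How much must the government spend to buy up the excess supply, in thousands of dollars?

Without the control the market clears where 2333 - 6p = 5p - 307, i.e. p* = 240 and q* = 893.
Because the floor (270) lies above the market-clearing price, it is binding.
At p = 270: qd = 2333 - 6·270 = 713 and qs = 5·270 - 307 = 1043.
Surplus = qs - qd = 330.
Government expenditure = surplus × support price = 330 × 270 = 89100.

89100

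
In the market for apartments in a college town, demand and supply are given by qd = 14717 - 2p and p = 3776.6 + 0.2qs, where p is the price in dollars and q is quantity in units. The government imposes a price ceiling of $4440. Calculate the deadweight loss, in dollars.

Rearranging supply gives qs = 5p - 18883. Without the control the market clears where 14717 - 2p = 5p - 18883, i.e. p* = 4800 and q* = 5117.
The ceiling of 4440 is below the equilibrium price 4800, so it binds.
At p = 4440: qd = 14717 - 2·4440 = 5837 and qs = 5·4440 - 18883 = 3317.
Quantity traded falls to 3317. At q = 3317 the demand price is (14717 - 3317)/2 = 5700 and the supply price is (18883 + 3317)/5 = 4440.
Deadweight loss = ½ · (5700 - 4440) · (5117 - 3317) = ½ · 1260 · 1800 = 1134000.

1134000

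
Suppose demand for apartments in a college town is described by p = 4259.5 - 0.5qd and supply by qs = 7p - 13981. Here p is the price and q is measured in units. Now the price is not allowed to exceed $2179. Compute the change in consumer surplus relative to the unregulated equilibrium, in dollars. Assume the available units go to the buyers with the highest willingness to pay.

-853940.25

Rearranging demand gives qd = 8519 - 2p. In a free market, 8519 - 2p = 7p - 13981 gives the equilibrium p* = 2500, q* = 3519.
Because the ceiling (2179) lies below the market-clearing price, it is binding.
At p = 2179: qd = 8519 - 2·2179 = 4161 and qs = 7·2179 - 13981 = 1272.
Consumer surplus without the control is ½ · (4259.5 - 2500) · 3519 = 3095840.25.
With the ceiling, 1272 units are sold at 2179 (assume they go to the highest-value buyers). The demand price at q = 1272 is 3623.5, so CS = ½ · [(4259.5 - 2179) + (3623.5 - 2179)] · 1272 = 2241900.
Change in consumer surplus = 2241900 - 3095840.25 = -853940.25.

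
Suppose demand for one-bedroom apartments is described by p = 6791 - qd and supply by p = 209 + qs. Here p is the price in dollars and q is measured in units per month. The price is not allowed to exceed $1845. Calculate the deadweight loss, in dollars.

Rearranging demand gives qd = 6791 - p; rearranging supply gives qs = p - 209. In a free market, 6791 - p = p - 209 gives the equilibrium p* = 3500, q* = 3291.
Since 1845 < 3500, the ceiling is binding.
At p = 1845: qd = 6791 - 1845 = 4946 and qs = 1845 - 209 = 1636.
Quantity traded falls to 1636. At q = 1636 the demand price is 6791 - 1636 = 5155 and the supply price is 209 + 1636 = 1845.
Deadweight loss = ½ · (5155 - 1845) · (3291 - 1636) = ½ · 3310 · 1655 = 2739025.

2739025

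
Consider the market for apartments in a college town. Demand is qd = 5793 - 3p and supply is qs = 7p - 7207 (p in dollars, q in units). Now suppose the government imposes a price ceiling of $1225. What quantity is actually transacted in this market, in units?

1368

Setting quantity demanded equal to quantity supplied, 5793 - 3p = 7p - 7207, gives p* = 1300 and q* = 1893.
Because the ceiling (1225) lies below the market-clearing price, it is binding.
At p = 1225: qd = 5793 - 3·1225 = 2118 and qs = 7·1225 - 7207 = 1368.
The quantity actually transacted is the short side, supply: 1368.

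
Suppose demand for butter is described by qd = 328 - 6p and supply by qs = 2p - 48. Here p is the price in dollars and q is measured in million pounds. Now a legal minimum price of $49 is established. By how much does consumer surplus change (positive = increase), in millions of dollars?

Setting quantity demanded equal to quantity supplied, 328 - 6p = 2p - 48, gives p* = 47 and q* = 46.
The floor of 49 is above the equilibrium price 47, so it binds.
At p = 49: qd = 328 - 6·49 = 34 and qs = 2·49 - 48 = 50.
Consumer surplus without the control is ½ · (164/3 - 47) · 46 = 529/3.
With the floor, consumers buy 34 units at 49, so CS = ½ · (164/3 - 49) · 34 = 289/3.
Change in consumer surplus = 289/3 - 529/3 = -80.

-80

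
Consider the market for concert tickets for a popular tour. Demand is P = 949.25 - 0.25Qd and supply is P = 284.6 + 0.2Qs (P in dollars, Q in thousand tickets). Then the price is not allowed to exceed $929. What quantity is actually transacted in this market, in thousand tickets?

Rearranging demand gives Qd = 3797 - 4P; rearranging supply gives Qs = 5P - 1423. In a free market, 3797 - 4P = 5P - 1423 gives the equilibrium P* = 580, Q* = 1477.
Since 929 is above P* = 580, the ceiling does not bind and the free-market outcome prevails.

1477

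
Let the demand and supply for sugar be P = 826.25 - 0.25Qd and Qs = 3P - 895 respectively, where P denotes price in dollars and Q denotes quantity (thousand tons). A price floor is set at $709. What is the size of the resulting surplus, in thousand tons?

763

Rearranging demand gives Qd = 3305 - 4P. Without the control the market clears where 3305 - 4P = 3P - 895, i.e. P* = 600 and Q* = 905.
The floor of 709 is above the equilibrium price 600, so it binds.
At P = 709: Qd = 3305 - 4·709 = 469 and Qs = 3·709 - 895 = 1232.
Surplus = Qs - Qd = 1232 - 469 = 763.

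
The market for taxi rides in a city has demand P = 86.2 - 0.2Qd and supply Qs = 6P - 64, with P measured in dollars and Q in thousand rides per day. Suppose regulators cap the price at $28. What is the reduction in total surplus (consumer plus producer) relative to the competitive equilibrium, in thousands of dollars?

Rearranging demand gives Qd = 431 - 5P. Equilibrium: 431 - 5P = 6P - 64, so 495 = 11P and P* = 45, Q* = 206.
Since 28 < 45, the ceiling is binding.
At P = 28: Qd = 431 - 5·28 = 291 and Qs = 6·28 - 64 = 104.
Quantity traded falls to 104. At Q = 104 the demand price is (431 - 104)/5 = 65.4 and the supply price is (64 + 104)/6 = 28.
Deadweight loss = ½ · (65.4 - 28) · (206 - 104) = ½ · 37.4 · 102 = 1907.4.

1907.4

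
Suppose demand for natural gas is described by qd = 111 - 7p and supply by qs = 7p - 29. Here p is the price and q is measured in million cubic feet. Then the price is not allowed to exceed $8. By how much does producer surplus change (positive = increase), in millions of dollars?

-68

In a free market, 111 - 7p = 7p - 29 gives the equilibrium p* = 10, q* = 41.
Because the ceiling (8) lies below the market-clearing price, it is binding.
At p = 8: qd = 111 - 7·8 = 55 and qs = 7·8 - 29 = 27.
Producer surplus without the control is ½ · (10 - 29/7) · 41 = 1681/14.
With the ceiling, producers sell 27 units at 8, so PS = ½ · (8 - 29/7) · 27 = 729/14.
Change in producer surplus = 729/14 - 1681/14 = -68.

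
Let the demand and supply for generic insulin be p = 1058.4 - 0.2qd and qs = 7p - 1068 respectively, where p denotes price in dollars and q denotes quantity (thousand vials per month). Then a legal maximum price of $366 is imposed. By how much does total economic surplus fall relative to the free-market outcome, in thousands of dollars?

Rearranging demand gives qd = 5292 - 5p. Setting quantity demanded equal to quantity supplied, 5292 - 5p = 7p - 1068, gives p* = 530 and q* = 2642.
The ceiling of 366 is below the equilibrium price 530, so it binds.
At p = 366: qd = 5292 - 5·366 = 3462 and qs = 7·366 - 1068 = 1494.
Quantity traded falls to 1494. At q = 1494 the demand price is (5292 - 1494)/5 = 759.6 and the supply price is (1068 + 1494)/7 = 366.
Deadweight loss = ½ · (759.6 - 366) · (2642 - 1494) = ½ · 393.6 · 1148 = 225926.4.

225926.4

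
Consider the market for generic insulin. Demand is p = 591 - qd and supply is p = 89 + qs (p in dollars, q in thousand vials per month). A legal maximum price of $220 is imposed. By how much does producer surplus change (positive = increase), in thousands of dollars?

-22920

Rearranging demand gives qd = 591 - p; rearranging supply gives qs = p - 89. Setting quantity demanded equal to quantity supplied, 591 - p = p - 89, gives p* = 340 and q* = 251.
Since 220 < 340, the ceiling is binding.
At p = 220: qd = 591 - 220 = 371 and qs = 220 - 89 = 131.
Producer surplus without the control is ½ · (340 - 89) · 251 = 31500.5.
With the ceiling, producers sell 131 units at 220, so PS = ½ · (220 - 89) · 131 = 8580.5.
Change in producer surplus = 8580.5 - 31500.5 = -22920.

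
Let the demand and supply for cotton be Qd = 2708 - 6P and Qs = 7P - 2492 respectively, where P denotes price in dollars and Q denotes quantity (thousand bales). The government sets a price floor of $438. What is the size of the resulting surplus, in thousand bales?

Equilibrium: 2708 - 6P = 7P - 2492, so 5200 = 13P and P* = 400, Q* = 308.
The floor of 438 is above the equilibrium price 400, so it binds.
At P = 438: Qd = 2708 - 6·438 = 80 and Qs = 7·438 - 2492 = 574.
Surplus = Qs - Qd = 574 - 80 = 494.

494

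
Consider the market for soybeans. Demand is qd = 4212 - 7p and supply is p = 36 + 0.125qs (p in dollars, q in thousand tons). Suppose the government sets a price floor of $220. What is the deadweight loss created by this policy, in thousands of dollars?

Rearranging supply gives qs = 8p - 288. Equilibrium: 4212 - 7p = 8p - 288, so 4500 = 15p and p* = 300, q* = 2112.
The floor of 220 is below the equilibrium price 300, so it is not binding; the market clears at p* = 300, q* = 2112.
Since the control does not bind, no trades are prevented and deadweight loss is zero.

0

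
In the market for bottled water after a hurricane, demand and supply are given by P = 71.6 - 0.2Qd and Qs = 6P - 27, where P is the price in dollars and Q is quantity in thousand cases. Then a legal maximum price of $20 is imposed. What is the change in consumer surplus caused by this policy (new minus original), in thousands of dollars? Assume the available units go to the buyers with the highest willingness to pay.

585

Rearranging demand gives Qd = 358 - 5P. Equilibrium: 358 - 5P = 6P - 27, so 385 = 11P and P* = 35, Q* = 183.
Because the ceiling (20) lies below the market-clearing price, it is binding.
At P = 20: Qd = 358 - 5·20 = 258 and Qs = 6·20 - 27 = 93.
Consumer surplus without the control is ½ · (71.6 - 35) · 183 = 3348.9.
With the ceiling, 93 units are sold at 20 (assume they go to the highest-value buyers). The demand price at Q = 93 is 53, so CS = ½ · [(71.6 - 20) + (53 - 20)] · 93 = 3933.9.
Change in consumer surplus = 3933.9 - 3348.9 = 585.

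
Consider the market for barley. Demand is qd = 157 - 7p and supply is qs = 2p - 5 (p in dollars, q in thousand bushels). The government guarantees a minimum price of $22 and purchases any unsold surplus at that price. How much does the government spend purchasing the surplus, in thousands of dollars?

In a free market, 157 - 7p = 2p - 5 gives the equilibrium p* = 18, q* = 31.
Because the floor (22) lies above the market-clearing price, it is binding.
At p = 22: qd = 157 - 7·22 = 3 and qs = 2·22 - 5 = 39.
Surplus = qs - qd = 36.
Government expenditure = surplus × support price = 36 × 22 = 792.

792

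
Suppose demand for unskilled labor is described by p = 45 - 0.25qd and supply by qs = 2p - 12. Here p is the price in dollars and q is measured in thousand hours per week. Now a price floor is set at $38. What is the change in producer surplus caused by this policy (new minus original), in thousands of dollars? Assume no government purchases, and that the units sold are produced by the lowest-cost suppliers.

Rearranging demand gives qd = 180 - 4p. Without the control the market clears where 180 - 4p = 2p - 12, i.e. p* = 32 and q* = 52.
Since 38 > 32, the floor is binding.
At p = 38: qd = 180 - 4·38 = 28 and qs = 2·38 - 12 = 64.
Producer surplus without the control is ½ · (32 - 6) · 52 = 676.
With the floor, 28 units are sold at 38. The supply price at q = 28 is 20, so PS = ½ · [(38 - 6) + (38 - 20)] · 28 = 700.
Change in producer surplus = 700 - 676 = 24.

24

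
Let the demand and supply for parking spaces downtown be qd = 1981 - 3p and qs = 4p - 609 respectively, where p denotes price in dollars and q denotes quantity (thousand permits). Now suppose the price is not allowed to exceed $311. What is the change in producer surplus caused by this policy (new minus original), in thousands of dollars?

In a free market, 1981 - 3p = 4p - 609 gives the equilibrium p* = 370, q* = 871.
Because the ceiling (311) lies below the market-clearing price, it is binding.
At p = 311: qd = 1981 - 3·311 = 1048 and qs = 4·311 - 609 = 635.
Producer surplus without the control is ½ · (370 - 152.25) · 871 = 94830.125.
With the ceiling, producers sell 635 units at 311, so PS = ½ · (311 - 152.25) · 635 = 50403.125.
Change in producer surplus = 50403.125 - 94830.125 = -44427.

-44427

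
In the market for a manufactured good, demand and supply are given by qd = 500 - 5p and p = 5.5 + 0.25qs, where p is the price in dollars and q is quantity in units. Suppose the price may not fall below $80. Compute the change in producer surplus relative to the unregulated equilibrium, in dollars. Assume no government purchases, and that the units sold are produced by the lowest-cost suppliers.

687.5

Rearranging supply gives qs = 4p - 22. Equilibrium: 500 - 5p = 4p - 22, so 522 = 9p and p* = 58, q* = 210.
Since 80 > 58, the floor is binding.
At p = 80: qd = 500 - 5·80 = 100 and qs = 4·80 - 22 = 298.
Producer surplus without the control is ½ · (58 - 5.5) · 210 = 5512.5.
With the floor, 100 units are sold at 80. The supply price at q = 100 is 30.5, so PS = ½ · [(80 - 5.5) + (80 - 30.5)] · 100 = 6200.
Change in producer surplus = 6200 - 5512.5 = 687.5.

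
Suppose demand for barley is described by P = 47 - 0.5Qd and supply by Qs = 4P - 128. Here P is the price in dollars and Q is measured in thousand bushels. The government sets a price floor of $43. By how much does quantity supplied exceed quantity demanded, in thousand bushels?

Rearranging demand gives Qd = 94 - 2P. In a free market, 94 - 2P = 4P - 128 gives the equilibrium P* = 37, Q* = 20.
The floor of 43 is above the equilibrium price 37, so it binds.
At P = 43: Qd = 94 - 2·43 = 8 and Qs = 4·43 - 128 = 44.
Surplus = Qs - Qd = 44 - 8 = 36.

36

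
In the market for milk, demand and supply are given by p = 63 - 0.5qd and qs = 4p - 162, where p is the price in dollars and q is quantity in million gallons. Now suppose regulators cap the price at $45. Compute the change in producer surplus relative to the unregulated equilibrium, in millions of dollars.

Rearranging demand gives qd = 126 - 2p. Setting quantity demanded equal to quantity supplied, 126 - 2p = 4p - 162, gives p* = 48 and q* = 30.
Because the ceiling (45) lies below the market-clearing price, it is binding.
At p = 45: qd = 126 - 2·45 = 36 and qs = 4·45 - 162 = 18.
Producer surplus without the control is ½ · (48 - 40.5) · 30 = 112.5.
With the ceiling, producers sell 18 units at 45, so PS = ½ · (45 - 40.5) · 18 = 40.5.
Change in producer surplus = 40.5 - 112.5 = -72.

-72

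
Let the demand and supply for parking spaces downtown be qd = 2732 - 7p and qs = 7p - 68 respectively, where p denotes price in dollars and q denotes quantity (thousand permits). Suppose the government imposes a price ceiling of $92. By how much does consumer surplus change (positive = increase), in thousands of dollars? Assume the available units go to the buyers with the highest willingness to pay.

21384

Equilibrium: 2732 - 7p = 7p - 68, so 2800 = 14p and p* = 200, q* = 1332.
Because the ceiling (92) lies below the market-clearing price, it is binding.
At p = 92: qd = 2732 - 7·92 = 2088 and qs = 7·92 - 68 = 576.
Consumer surplus without the control is ½ · (2732/7 - 200) · 1332 = 887112/7.
With the ceiling, 576 units are sold at 92 (assume they go to the highest-value buyers). The demand price at q = 576 is 308, so CS = ½ · [(2732/7 - 92) + (308 - 92)] · 576 = 1036800/7.
Change in consumer surplus = 1036800/7 - 887112/7 = 21384.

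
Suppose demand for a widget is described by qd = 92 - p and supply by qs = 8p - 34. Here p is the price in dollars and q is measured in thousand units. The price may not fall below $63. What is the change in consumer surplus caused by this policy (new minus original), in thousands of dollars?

Equilibrium: 92 - p = 8p - 34, so 126 = 9p and p* = 14, q* = 78.
The floor of 63 is above the equilibrium price 14, so it binds.
At p = 63: qd = 92 - 63 = 29 and qs = 8·63 - 34 = 470.
Consumer surplus without the control is ½ · (92 - 14) · 78 = 3042.
With the floor, consumers buy 29 units at 63, so CS = ½ · (92 - 63) · 29 = 420.5.
Change in consumer surplus = 420.5 - 3042 = -2621.5.

-2621.5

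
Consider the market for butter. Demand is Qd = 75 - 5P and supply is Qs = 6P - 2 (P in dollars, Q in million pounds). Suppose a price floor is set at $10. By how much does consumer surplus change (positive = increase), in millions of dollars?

Setting quantity demanded equal to quantity supplied, 75 - 5P = 6P - 2, gives P* = 7 and Q* = 40.
Because the floor (10) lies above the market-clearing price, it is binding.
At P = 10: Qd = 75 - 5·10 = 25 and Qs = 6·10 - 2 = 58.
Consumer surplus without the control is ½ · (15 - 7) · 40 = 160.
With the floor, consumers buy 25 units at 10, so CS = ½ · (15 - 10) · 25 = 62.5.
Change in consumer surplus = 62.5 - 160 = -97.5.

-97.5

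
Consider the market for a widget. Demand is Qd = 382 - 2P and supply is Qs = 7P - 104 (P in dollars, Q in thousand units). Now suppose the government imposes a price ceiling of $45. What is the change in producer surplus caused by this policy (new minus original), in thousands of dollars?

-2182.5

In a free market, 382 - 2P = 7P - 104 gives the equilibrium P* = 54, Q* = 274.
The ceiling of 45 is below the equilibrium price 54, so it binds.
At P = 45: Qd = 382 - 2·45 = 292 and Qs = 7·45 - 104 = 211.
Producer surplus without the control is ½ · (54 - 104/7) · 274 = 37538/7.
With the ceiling, producers sell 211 units at 45, so PS = ½ · (45 - 104/7) · 211 = 44521/14.
Change in producer surplus = 44521/14 - 37538/7 = -2182.5.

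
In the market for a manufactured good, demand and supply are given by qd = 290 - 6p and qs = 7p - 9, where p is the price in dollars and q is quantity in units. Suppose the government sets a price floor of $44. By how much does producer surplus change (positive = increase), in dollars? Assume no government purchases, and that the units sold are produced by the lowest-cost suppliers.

Equilibrium: 290 - 6p = 7p - 9, so 299 = 13p and p* = 23, q* = 152.
The floor of 44 is above the equilibrium price 23, so it binds.
At p = 44: qd = 290 - 6·44 = 26 and qs = 7·44 - 9 = 299.
Producer surplus without the control is ½ · (23 - 9/7) · 152 = 11552/7.
With the floor, 26 units are sold at 44. The supply price at q = 26 is 5, so PS = ½ · [(44 - 9/7) + (44 - 5)] · 26 = 7436/7.
Change in producer surplus = 7436/7 - 11552/7 = -588.

-588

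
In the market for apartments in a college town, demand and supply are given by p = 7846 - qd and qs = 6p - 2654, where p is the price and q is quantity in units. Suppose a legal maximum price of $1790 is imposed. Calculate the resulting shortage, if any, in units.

0

Rearranging demand gives qd = 7846 - p. Without the control the market clears where 7846 - p = 6p - 2654, i.e. p* = 1500 and q* = 6346.
Since 1790 is above p* = 1500, the ceiling does not bind and the free-market outcome prevails.
Since the control does not bind, there is no shortage.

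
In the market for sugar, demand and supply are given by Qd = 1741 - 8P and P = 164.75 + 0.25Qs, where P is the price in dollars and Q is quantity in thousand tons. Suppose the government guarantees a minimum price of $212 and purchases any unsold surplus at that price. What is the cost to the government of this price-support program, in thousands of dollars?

Rearranging supply gives Qs = 4P - 659. Without the control the market clears where 1741 - 8P = 4P - 659, i.e. P* = 200 and Q* = 141.
Because the floor (212) lies above the market-clearing price, it is binding.
At P = 212: Qd = 1741 - 8·212 = 45 and Qs = 4·212 - 659 = 189.
Surplus = Qs - Qd = 144.
Government expenditure = surplus × support price = 144 × 212 = 30528.

30528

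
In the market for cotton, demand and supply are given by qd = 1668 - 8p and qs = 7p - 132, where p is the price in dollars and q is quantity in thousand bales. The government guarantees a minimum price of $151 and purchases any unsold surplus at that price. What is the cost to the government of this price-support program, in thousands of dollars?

Without the control the market clears where 1668 - 8p = 7p - 132, i.e. p* = 120 and q* = 708.
The floor of 151 is above the equilibrium price 120, so it binds.
At p = 151: qd = 1668 - 8·151 = 460 and qs = 7·151 - 132 = 925.
Surplus = qs - qd = 465.
Government expenditure = surplus × support price = 465 × 151 = 70215.

70215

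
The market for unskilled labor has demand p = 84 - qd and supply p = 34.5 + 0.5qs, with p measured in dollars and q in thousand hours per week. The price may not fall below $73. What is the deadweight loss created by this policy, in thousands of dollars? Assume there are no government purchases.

Rearranging demand gives qd = 84 - p; rearranging supply gives qs = 2p - 69. Equilibrium: 84 - p = 2p - 69, so 153 = 3p and p* = 51, q* = 33.
The floor of 73 is above the equilibrium price 51, so it binds.
At p = 73: qd = 84 - 73 = 11 and qs = 2·73 - 69 = 77.
Quantity traded falls to 11. At q = 11 the demand price is 84 - 11 = 73 and the supply price is (69 + 11)/2 = 40.
Deadweight loss = ½ · (73 - 40) · (33 - 11) = ½ · 33 · 22 = 363.

363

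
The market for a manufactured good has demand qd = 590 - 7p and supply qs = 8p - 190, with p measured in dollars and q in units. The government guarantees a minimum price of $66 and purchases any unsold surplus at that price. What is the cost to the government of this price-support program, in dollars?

13860

In a free market, 590 - 7p = 8p - 190 gives the equilibrium p* = 52, q* = 226.
Because the floor (66) lies above the market-clearing price, it is binding.
At p = 66: qd = 590 - 7·66 = 128 and qs = 8·66 - 190 = 338.
Surplus = qs - qd = 210.
Government expenditure = surplus × support price = 210 × 66 = 13860.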